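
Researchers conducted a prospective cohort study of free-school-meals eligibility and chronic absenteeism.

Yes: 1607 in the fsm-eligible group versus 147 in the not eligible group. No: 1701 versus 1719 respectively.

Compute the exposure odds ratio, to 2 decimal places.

From the description: a = 1607, b = 1701, c = 147, d = 1719.
OR = (a·d)/(b·c) = (1607 × 1719) / (1701 × 147) = 2762433 / 250047 = 11.04766
The odds of chronic absenteeism are about 11.05 times as high in the fsm-eligible group.

11.05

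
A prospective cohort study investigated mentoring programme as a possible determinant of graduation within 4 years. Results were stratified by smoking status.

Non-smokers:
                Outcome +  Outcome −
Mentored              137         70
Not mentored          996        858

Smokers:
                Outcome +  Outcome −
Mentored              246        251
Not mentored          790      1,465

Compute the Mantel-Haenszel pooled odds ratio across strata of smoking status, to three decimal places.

1.775

OR_MH = Σ(aᵢdᵢ/nᵢ) / Σ(bᵢcᵢ/nᵢ), where nᵢ is the stratum total.
Stratum 1 (Non-smokers): n = 2061; a·d/n = 137·858/2061 = 57.0335; b·c/n = 70·996/2061 = 33.8282
Stratum 2 (Smokers): n = 2752; a·d/n = 246·1465/2752 = 130.9557; b·c/n = 251·790/2752 = 72.0531
OR_MH = (57.0335 + 130.9557) / (33.8282 + 72.0531) = 187.9891 / 105.8813 = 1.77547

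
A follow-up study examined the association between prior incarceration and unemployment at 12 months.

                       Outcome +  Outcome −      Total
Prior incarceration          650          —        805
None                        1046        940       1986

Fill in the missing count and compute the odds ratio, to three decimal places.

The missing cell is in the exposed row: 805 − 650 = 155.
So a = 650, b = 155, c = 1046, d = 940.
OR = (a·d)/(b·c) = (650 × 940) / (155 × 1046) = 611000 / 162130 = 3.76858

3.769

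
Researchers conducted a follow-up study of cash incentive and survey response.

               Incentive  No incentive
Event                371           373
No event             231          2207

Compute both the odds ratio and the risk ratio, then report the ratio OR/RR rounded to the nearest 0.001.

2.229

Reading the table with exposure as columns: a = 371 (Incentive, case), b = 231 (Incentive, non-case), c = 373 (No incentive, case), d = 2207.
OR = (371·2207)/(231·373) = 818797/86163 = 9.50288
Risk in exposed = 371/602 = 0.61628; risk in unexposed = 373/2580 = 0.14457; RR = 4.26273
OR/RR = 9.50288 / 4.26273 = 2.22929
The outcome is not rare, so the OR lies further from 1 than the RR.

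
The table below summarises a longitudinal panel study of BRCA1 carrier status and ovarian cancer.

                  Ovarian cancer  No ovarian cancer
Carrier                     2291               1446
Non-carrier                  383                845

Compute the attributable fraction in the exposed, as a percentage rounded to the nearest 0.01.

49.13

Cells: a = 2291, b = 1446, c = 383, d = 845.
Risk in exposed = 2291/3737 = 0.61306; risk in unexposed = 383/1228 = 0.31189.
RR = 0.61306/0.31189 = 1.96563
AR% = (RR − 1)/RR × 100 = (1.96563 − 1)/1.96563 × 100 = 49.1257%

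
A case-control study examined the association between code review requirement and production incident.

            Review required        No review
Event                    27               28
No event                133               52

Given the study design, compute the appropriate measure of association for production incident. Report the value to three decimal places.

Reading the table with exposure as columns: a = 27 (Review required, case), b = 133 (Review required, non-case), c = 28 (No review, case), d = 52.
This is a case-control study: participants were sampled on outcome status, so risks in the source population cannot be estimated directly — relative risk is not valid here. The odds ratio is the appropriate measure.
OR = (a·d)/(b·c) = (27 × 52) / (133 × 28) = 1404 / 3724 = 0.37701

0.377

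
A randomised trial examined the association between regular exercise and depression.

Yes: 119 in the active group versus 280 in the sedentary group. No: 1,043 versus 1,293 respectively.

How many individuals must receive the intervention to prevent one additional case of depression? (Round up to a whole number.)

14

Risk in treated group = 119/1162 = 0.10241; risk in control = 280/1573 = 0.17800.
Absolute risk reduction = 0.17800 − 0.10241 = 0.07559
NNT = 1 / ARR = 1 / 0.07559 = 13.229 → round up → 14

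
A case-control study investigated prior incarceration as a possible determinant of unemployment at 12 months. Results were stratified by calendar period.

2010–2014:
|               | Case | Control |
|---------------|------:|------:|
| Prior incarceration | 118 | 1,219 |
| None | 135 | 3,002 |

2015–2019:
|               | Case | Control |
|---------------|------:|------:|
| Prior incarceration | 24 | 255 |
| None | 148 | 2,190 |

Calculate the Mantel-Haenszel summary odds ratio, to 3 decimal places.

OR_MH = Σ(aᵢdᵢ/nᵢ) / Σ(bᵢcᵢ/nᵢ), where nᵢ is the stratum total.
Stratum 1 (2010–2014): n = 4474; a·d/n = 118·3002/4474 = 79.1766; b·c/n = 1219·135/4474 = 36.7825
Stratum 2 (2015–2019): n = 2617; a·d/n = 24·2190/2617 = 20.0841; b·c/n = 255·148/2617 = 14.4211
OR_MH = (79.1766 + 20.0841) / (36.7825 + 14.4211) = 99.2606 / 51.2036 = 1.93855

1.939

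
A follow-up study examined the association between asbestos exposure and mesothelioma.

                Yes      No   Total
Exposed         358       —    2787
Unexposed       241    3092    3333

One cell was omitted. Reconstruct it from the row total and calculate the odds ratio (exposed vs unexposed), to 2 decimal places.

The missing cell is in the exposed row: 2787 − 358 = 2429.
So a = 358, b = 2429, c = 241, d = 3092.
OR = (a·d)/(b·c) = (358 × 3092) / (2429 × 241) = 1106936 / 585389 = 1.89094

1.89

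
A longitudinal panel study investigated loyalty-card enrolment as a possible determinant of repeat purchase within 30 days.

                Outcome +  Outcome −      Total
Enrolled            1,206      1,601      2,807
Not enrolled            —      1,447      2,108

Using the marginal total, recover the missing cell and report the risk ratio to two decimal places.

1.37

The missing cell is in the unexposed row: 2108 − 1447 = 661.
So a = 1206, b = 1601, c = 661, d = 1447.
RR = [a/(a+b)] / [c/(c+d)] = (1206/2807) / (661/2108) = 0.42964/0.31357 = 1.37017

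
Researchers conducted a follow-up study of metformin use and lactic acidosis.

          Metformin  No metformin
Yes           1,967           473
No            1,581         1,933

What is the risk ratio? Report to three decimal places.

Reading the table with exposure as columns: a = 1967 (Metformin, case), b = 1581 (Metformin, non-case), c = 473 (No metformin, case), d = 1933.
Risk in exposed = 1967/3548 = 0.55440; risk in unexposed = 473/2406 = 0.19659.
RR = 0.55440 / 0.19659 = 2.82004
The risk among the exposed is 2.82 times that among the unexposed.

2.820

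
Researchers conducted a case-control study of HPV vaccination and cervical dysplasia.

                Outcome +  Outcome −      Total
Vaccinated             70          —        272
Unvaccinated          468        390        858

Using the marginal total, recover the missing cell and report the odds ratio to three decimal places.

The missing cell is in the exposed row: 272 − 70 = 202.
So a = 70, b = 202, c = 468, d = 390.
OR = (a·d)/(b·c) = (70 × 390) / (202 × 468) = 27300 / 94536 = 0.28878

0.289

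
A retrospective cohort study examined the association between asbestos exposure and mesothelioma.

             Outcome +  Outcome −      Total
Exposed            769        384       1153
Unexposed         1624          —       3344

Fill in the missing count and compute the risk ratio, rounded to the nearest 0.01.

The missing cell is in the unexposed row: 3344 − 1624 = 1720.
So a = 769, b = 384, c = 1624, d = 1720.
RR = [a/(a+b)] / [c/(c+d)] = (769/1153) / (1624/3344) = 0.66696/0.48565 = 1.37334

1.37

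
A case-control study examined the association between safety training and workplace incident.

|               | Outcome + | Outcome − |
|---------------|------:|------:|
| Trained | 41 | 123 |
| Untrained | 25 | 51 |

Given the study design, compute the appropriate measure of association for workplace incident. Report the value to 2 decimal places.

Cells: a = 41, b = 123, c = 25, d = 51.
This is a case-control study: participants were sampled on outcome status, so risks in the source population cannot be estimated directly — relative risk is not valid here. The odds ratio is the appropriate measure.
OR = (a·d)/(b·c) = (41 × 51) / (123 × 25) = 2091 / 3075 = 0.68000

0.68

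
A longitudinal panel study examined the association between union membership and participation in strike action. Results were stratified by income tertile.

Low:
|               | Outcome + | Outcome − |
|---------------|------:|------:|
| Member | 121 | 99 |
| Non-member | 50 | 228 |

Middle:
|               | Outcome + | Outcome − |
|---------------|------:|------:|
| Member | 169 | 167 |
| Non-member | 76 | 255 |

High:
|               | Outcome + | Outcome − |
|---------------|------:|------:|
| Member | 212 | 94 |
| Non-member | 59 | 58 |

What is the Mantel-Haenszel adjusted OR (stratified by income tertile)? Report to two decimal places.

OR_MH = Σ(aᵢdᵢ/nᵢ) / Σ(bᵢcᵢ/nᵢ), where nᵢ is the stratum total.
Stratum 1 (Low): n = 498; a·d/n = 121·228/498 = 55.3976; b·c/n = 99·50/498 = 9.9398
Stratum 2 (Middle): n = 667; a·d/n = 169·255/667 = 64.6102; b·c/n = 167·76/667 = 19.0285
Stratum 3 (High): n = 423; a·d/n = 212·58/423 = 29.0686; b·c/n = 94·59/423 = 13.1111
OR_MH = (55.3976 + 64.6102 + 29.0686) / (9.9398 + 19.0285 + 13.1111) = 149.0763 / 42.0794 = 3.54274

3.54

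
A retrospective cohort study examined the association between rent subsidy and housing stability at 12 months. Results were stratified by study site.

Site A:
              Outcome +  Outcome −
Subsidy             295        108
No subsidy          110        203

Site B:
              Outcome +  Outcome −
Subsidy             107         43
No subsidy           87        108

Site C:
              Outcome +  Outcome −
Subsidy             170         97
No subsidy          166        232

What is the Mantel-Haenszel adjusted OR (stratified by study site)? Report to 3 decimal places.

OR_MH = Σ(aᵢdᵢ/nᵢ) / Σ(bᵢcᵢ/nᵢ), where nᵢ is the stratum total.
Stratum 1 (Site A): n = 716; a·d/n = 295·203/716 = 83.6383; b·c/n = 108·110/716 = 16.5922
Stratum 2 (Site B): n = 345; a·d/n = 107·108/345 = 33.4957; b·c/n = 43·87/345 = 10.8435
Stratum 3 (Site C): n = 665; a·d/n = 170·232/665 = 59.3083; b·c/n = 97·166/665 = 24.2135
OR_MH = (83.6383 + 33.4957 + 59.3083) / (16.5922 + 10.8435 + 24.2135) = 176.4422 / 51.6492 = 3.41617

3.416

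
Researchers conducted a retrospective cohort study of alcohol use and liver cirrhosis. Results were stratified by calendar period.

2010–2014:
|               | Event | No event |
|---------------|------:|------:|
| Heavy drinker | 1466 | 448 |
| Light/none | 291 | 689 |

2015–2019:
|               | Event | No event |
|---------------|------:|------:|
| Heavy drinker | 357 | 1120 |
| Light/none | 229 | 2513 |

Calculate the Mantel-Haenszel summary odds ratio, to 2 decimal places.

OR_MH = Σ(aᵢdᵢ/nᵢ) / Σ(bᵢcᵢ/nᵢ), where nᵢ is the stratum total.
Stratum 1 (2010–2014): n = 2894; a·d/n = 1466·689/2894 = 349.0235; b·c/n = 448·291/2894 = 45.0477
Stratum 2 (2015–2019): n = 4219; a·d/n = 357·2513/4219 = 212.6430; b·c/n = 1120·229/4219 = 60.7917
OR_MH = (349.0235 + 212.6430) / (45.0477 + 60.7917) = 561.6665 / 105.8393 = 5.30678

5.31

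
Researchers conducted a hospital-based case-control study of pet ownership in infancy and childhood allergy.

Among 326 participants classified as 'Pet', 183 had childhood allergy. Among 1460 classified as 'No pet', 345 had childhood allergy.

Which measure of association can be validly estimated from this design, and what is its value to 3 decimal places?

From the description: a = 183, b = 143, c = 345, d = 1115.
This is a hospital-based case-control study: participants were sampled on outcome status, so risks in the source population cannot be estimated directly — relative risk is not valid here. The odds ratio is the appropriate measure.
OR = (a·d)/(b·c) = (183 × 1115) / (143 × 345) = 204045 / 49335 = 4.13591

4.136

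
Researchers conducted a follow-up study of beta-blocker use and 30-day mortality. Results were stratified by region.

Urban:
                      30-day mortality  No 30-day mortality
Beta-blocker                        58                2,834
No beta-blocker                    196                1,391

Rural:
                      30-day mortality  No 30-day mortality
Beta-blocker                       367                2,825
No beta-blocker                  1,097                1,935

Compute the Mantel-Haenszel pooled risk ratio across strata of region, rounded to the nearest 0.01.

0.29

RR_MH = Σ(aᵢ·n₀ᵢ/nᵢ) / Σ(cᵢ·n₁ᵢ/nᵢ), with n₁ᵢ = aᵢ+bᵢ (exposed), n₀ᵢ = cᵢ+dᵢ (unexposed), nᵢ = n₁ᵢ+n₀ᵢ.
Stratum 1 (Urban): n₁ = 2892, n₀ = 1587, n = 4479; a·n₀/n = 58·1587/4479 = 20.5506; c·n₁/n = 196·2892/4479 = 126.5532
Stratum 2 (Rural): n₁ = 3192, n₀ = 3032, n = 6224; a·n₀/n = 367·3032/6224 = 178.7828; c·n₁/n = 1097·3192/6224 = 562.6003
RR_MH = (20.5506 + 178.7828) / (126.5532 + 562.6003) = 199.3333 / 689.1535 = 0.28924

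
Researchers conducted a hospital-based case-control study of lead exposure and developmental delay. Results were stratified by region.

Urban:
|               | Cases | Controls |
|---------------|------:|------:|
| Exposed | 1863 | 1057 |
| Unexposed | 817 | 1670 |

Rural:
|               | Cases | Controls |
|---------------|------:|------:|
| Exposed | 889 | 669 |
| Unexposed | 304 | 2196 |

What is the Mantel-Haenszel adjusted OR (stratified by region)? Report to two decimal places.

OR_MH = Σ(aᵢdᵢ/nᵢ) / Σ(bᵢcᵢ/nᵢ), where nᵢ is the stratum total.
Stratum 1 (Urban): n = 5407; a·d/n = 1863·1670/5407 = 575.4041; b·c/n = 1057·817/5407 = 159.7131
Stratum 2 (Rural): n = 4058; a·d/n = 889·2196/4058 = 481.0853; b·c/n = 669·304/4058 = 50.1173
OR_MH = (575.4041 + 481.0853) / (159.7131 + 50.1173) = 1056.4894 / 209.8304 = 5.03497

5.03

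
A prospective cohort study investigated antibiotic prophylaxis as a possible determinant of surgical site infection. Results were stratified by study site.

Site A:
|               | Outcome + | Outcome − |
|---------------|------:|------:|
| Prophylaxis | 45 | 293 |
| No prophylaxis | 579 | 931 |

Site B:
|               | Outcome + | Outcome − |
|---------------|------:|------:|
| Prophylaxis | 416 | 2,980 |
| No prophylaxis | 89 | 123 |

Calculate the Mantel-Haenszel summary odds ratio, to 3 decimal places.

OR_MH = Σ(aᵢdᵢ/nᵢ) / Σ(bᵢcᵢ/nᵢ), where nᵢ is the stratum total.
Stratum 1 (Site A): n = 1848; a·d/n = 45·931/1848 = 22.6705; b·c/n = 293·579/1848 = 91.8003
Stratum 2 (Site B): n = 3608; a·d/n = 416·123/3608 = 14.1818; b·c/n = 2980·89/3608 = 73.5089
OR_MH = (22.6705 + 14.1818) / (91.8003 + 73.5089) = 36.8523 / 165.3092 = 0.22293

0.223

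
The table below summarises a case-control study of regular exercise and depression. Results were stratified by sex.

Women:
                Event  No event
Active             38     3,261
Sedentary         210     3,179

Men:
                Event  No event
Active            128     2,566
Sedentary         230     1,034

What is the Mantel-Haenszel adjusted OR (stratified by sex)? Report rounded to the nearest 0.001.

OR_MH = Σ(aᵢdᵢ/nᵢ) / Σ(bᵢcᵢ/nᵢ), where nᵢ is the stratum total.
Stratum 1 (Women): n = 6688; a·d/n = 38·3179/6688 = 18.0625; b·c/n = 3261·210/6688 = 102.3938
Stratum 2 (Men): n = 3958; a·d/n = 128·1034/3958 = 33.4391; b·c/n = 2566·230/3958 = 149.1107
OR_MH = (18.0625 + 33.4391) / (102.3938 + 149.1107) = 51.5016 / 251.5045 = 0.20477

0.205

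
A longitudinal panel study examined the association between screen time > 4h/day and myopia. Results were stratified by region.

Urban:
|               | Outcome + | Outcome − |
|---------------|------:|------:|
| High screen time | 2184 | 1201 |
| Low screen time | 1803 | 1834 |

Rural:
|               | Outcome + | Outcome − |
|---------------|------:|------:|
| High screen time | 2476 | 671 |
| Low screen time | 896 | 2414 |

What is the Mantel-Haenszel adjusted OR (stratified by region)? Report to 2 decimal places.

OR_MH = Σ(aᵢdᵢ/nᵢ) / Σ(bᵢcᵢ/nᵢ), where nᵢ is the stratum total.
Stratum 1 (Urban): n = 7022; a·d/n = 2184·1834/7022 = 570.4153; b·c/n = 1201·1803/7022 = 308.3741
Stratum 2 (Rural): n = 6457; a·d/n = 2476·2414/6457 = 925.6720; b·c/n = 671·896/6457 = 93.1107
OR_MH = (570.4153 + 925.6720) / (308.3741 + 93.1107) = 1496.0873 / 401.4848 = 3.72639

3.73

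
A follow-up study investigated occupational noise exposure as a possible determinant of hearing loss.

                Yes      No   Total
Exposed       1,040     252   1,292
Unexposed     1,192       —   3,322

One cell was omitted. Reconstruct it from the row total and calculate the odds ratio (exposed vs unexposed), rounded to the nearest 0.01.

The missing cell is in the unexposed row: 3322 − 1192 = 2130.
So a = 1040, b = 252, c = 1192, d = 2130.
OR = (a·d)/(b·c) = (1040 × 2130) / (252 × 1192) = 2215200 / 300384 = 7.37456

7.37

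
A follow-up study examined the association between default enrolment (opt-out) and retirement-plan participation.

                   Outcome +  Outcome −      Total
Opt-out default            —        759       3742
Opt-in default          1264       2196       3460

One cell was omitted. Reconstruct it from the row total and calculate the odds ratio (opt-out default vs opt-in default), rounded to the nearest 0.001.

6.828

The missing cell is in the exposed row: 3742 − 759 = 2983.
So a = 2983, b = 759, c = 1264, d = 2196.
OR = (a·d)/(b·c) = (2983 × 2196) / (759 × 1264) = 6550668 / 959376 = 6.82805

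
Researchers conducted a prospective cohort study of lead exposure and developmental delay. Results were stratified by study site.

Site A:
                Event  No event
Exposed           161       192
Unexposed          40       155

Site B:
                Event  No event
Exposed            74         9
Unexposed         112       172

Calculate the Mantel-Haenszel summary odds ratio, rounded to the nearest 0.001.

OR_MH = Σ(aᵢdᵢ/nᵢ) / Σ(bᵢcᵢ/nᵢ), where nᵢ is the stratum total.
Stratum 1 (Site A): n = 548; a·d/n = 161·155/548 = 45.5383; b·c/n = 192·40/548 = 14.0146
Stratum 2 (Site B): n = 367; a·d/n = 74·172/367 = 34.6812; b·c/n = 9·112/367 = 2.7466
OR_MH = (45.5383 + 34.6812) / (14.0146 + 2.7466) = 80.2195 / 16.7612 = 4.78603

4.786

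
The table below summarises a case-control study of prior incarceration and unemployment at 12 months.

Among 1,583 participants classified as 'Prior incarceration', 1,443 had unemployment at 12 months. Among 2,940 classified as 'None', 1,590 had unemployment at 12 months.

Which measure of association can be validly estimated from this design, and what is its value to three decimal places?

From the description: a = 1443, b = 140, c = 1590, d = 1350.
This is a case-control study: participants were sampled on outcome status, so risks in the source population cannot be estimated directly — relative risk is not valid here. The odds ratio is the appropriate measure.
OR = (a·d)/(b·c) = (1443 × 1350) / (140 × 1590) = 1948050 / 222600 = 8.75135

8.751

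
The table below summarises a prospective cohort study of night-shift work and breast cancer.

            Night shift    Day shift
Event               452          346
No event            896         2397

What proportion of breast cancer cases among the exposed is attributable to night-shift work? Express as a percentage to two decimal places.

62.38

Reading the table with exposure as columns: a = 452 (Night shift, case), b = 896 (Night shift, non-case), c = 346 (Day shift, case), d = 2397.
Risk in exposed = 452/1348 = 0.33531; risk in unexposed = 346/2743 = 0.12614.
RR = 0.33531/0.12614 = 2.65826
AR% = (RR − 1)/RR × 100 = (2.65826 − 1)/2.65826 × 100 = 62.3815%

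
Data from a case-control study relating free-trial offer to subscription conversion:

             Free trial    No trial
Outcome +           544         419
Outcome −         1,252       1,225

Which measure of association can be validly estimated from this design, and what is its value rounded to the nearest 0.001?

1.270

Reading the table with exposure as columns: a = 544 (Free trial, case), b = 1252 (Free trial, non-case), c = 419 (No trial, case), d = 1225.
This is a case-control study: participants were sampled on outcome status, so risks in the source population cannot be estimated directly — relative risk is not valid here. The odds ratio is the appropriate measure.
OR = (a·d)/(b·c) = (544 × 1225) / (1252 × 419) = 666400 / 524588 = 1.27033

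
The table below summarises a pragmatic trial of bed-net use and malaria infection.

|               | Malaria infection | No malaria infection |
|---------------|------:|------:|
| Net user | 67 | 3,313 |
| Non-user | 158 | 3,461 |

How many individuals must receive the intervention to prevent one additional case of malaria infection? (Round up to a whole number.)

Risk in treated group = 67/3380 = 0.01982; risk in control = 158/3619 = 0.04366.
Absolute risk reduction = 0.04366 − 0.01982 = 0.02384
NNT = 1 / ARR = 1 / 0.02384 = 41.953 → round up → 42

42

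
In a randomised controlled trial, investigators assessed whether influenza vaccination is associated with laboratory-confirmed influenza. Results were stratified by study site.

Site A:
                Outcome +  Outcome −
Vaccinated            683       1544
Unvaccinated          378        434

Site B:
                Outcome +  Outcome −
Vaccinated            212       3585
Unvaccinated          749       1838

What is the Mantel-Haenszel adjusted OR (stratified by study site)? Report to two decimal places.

OR_MH = Σ(aᵢdᵢ/nᵢ) / Σ(bᵢcᵢ/nᵢ), where nᵢ is the stratum total.
Stratum 1 (Site A): n = 3039; a·d/n = 683·434/3039 = 97.5393; b·c/n = 1544·378/3039 = 192.0474
Stratum 2 (Site B): n = 6384; a·d/n = 212·1838/6384 = 61.0363; b·c/n = 3585·749/6384 = 420.6086
OR_MH = (97.5393 + 61.0363) / (192.0474 + 420.6086) = 158.5757 / 612.6559 = 0.25883

0.26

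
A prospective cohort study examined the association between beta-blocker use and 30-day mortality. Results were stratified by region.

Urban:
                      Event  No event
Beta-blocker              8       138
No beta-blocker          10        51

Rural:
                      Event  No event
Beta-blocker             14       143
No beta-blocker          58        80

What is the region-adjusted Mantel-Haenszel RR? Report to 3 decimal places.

0.235

RR_MH = Σ(aᵢ·n₀ᵢ/nᵢ) / Σ(cᵢ·n₁ᵢ/nᵢ), with n₁ᵢ = aᵢ+bᵢ (exposed), n₀ᵢ = cᵢ+dᵢ (unexposed), nᵢ = n₁ᵢ+n₀ᵢ.
Stratum 1 (Urban): n₁ = 146, n₀ = 61, n = 207; a·n₀/n = 8·61/207 = 2.3575; c·n₁/n = 10·146/207 = 7.0531
Stratum 2 (Rural): n₁ = 157, n₀ = 138, n = 295; a·n₀/n = 14·138/295 = 6.5492; c·n₁/n = 58·157/295 = 30.8678
RR_MH = (2.3575 + 6.5492) / (7.0531 + 30.8678) = 8.9066 / 37.9209 = 0.23487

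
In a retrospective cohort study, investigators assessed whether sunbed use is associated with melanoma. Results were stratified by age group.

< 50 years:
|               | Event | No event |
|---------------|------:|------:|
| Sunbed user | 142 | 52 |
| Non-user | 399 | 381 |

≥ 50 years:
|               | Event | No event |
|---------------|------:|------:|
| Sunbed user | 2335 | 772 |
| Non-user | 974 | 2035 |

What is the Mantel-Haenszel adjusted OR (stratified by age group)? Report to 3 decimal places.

5.771

OR_MH = Σ(aᵢdᵢ/nᵢ) / Σ(bᵢcᵢ/nᵢ), where nᵢ is the stratum total.
Stratum 1 (< 50 years): n = 974; a·d/n = 142·381/974 = 55.5462; b·c/n = 52·399/974 = 21.3018
Stratum 2 (≥ 50 years): n = 6116; a·d/n = 2335·2035/6116 = 776.9335; b·c/n = 772·974/6116 = 122.9444
OR_MH = (55.5462 + 776.9335) / (21.3018 + 122.9444) = 832.4797 / 144.2463 = 5.77124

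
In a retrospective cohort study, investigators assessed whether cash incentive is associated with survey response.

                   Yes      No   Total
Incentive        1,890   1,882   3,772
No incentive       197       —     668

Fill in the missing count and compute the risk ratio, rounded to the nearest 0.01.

1.70

The missing cell is in the unexposed row: 668 − 197 = 471.
So a = 1890, b = 1882, c = 197, d = 471.
RR = [a/(a+b)] / [c/(c+d)] = (1890/3772) / (197/668) = 0.50106/0.29491 = 1.69903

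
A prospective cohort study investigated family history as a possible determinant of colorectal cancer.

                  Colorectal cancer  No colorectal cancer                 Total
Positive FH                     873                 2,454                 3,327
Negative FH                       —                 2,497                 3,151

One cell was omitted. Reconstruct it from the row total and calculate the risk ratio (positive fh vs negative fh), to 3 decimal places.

The missing cell is in the unexposed row: 3151 − 2497 = 654.
So a = 873, b = 2454, c = 654, d = 2497.
RR = [a/(a+b)] / [c/(c+d)] = (873/3327) / (654/3151) = 0.26240/0.20755 = 1.26425

1.264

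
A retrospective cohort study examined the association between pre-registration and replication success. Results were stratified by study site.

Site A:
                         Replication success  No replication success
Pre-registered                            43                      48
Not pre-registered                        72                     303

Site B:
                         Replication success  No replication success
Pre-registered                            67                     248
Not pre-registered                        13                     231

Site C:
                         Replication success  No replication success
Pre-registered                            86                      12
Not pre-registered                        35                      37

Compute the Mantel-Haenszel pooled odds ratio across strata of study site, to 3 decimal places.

OR_MH = Σ(aᵢdᵢ/nᵢ) / Σ(bᵢcᵢ/nᵢ), where nᵢ is the stratum total.
Stratum 1 (Site A): n = 466; a·d/n = 43·303/466 = 27.9592; b·c/n = 48·72/466 = 7.4163
Stratum 2 (Site B): n = 559; a·d/n = 67·231/559 = 27.6869; b·c/n = 248·13/559 = 5.7674
Stratum 3 (Site C): n = 170; a·d/n = 86·37/170 = 18.7176; b·c/n = 12·35/170 = 2.4706
OR_MH = (27.9592 + 27.6869 + 18.7176) / (7.4163 + 5.7674 + 2.4706) = 74.3638 / 15.6543 = 4.75036

4.750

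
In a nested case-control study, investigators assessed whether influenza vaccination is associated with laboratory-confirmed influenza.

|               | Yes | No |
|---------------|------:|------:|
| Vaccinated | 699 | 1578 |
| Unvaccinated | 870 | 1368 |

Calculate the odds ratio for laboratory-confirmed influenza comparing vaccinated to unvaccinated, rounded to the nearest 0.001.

0.697

Cells: a = 699, b = 1578, c = 870, d = 1368.
OR = (a·d)/(b·c) = (699 × 1368) / (1578 × 870) = 956232 / 1372860 = 0.69653
Exposure is associated with lower odds of laboratory-confirmed influenza (OR = 0.70 < 1).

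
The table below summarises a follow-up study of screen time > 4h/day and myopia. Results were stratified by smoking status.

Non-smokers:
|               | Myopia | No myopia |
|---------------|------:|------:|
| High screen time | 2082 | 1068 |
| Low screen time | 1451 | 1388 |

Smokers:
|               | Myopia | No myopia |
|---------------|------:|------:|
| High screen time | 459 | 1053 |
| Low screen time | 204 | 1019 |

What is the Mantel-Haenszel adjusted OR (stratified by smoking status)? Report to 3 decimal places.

1.938

OR_MH = Σ(aᵢdᵢ/nᵢ) / Σ(bᵢcᵢ/nᵢ), where nᵢ is the stratum total.
Stratum 1 (Non-smokers): n = 5989; a·d/n = 2082·1388/5989 = 482.5206; b·c/n = 1068·1451/5989 = 258.7524
Stratum 2 (Smokers): n = 2735; a·d/n = 459·1019/2735 = 171.0132; b·c/n = 1053·204/2735 = 78.5419
OR_MH = (482.5206 + 171.0132) / (258.7524 + 78.5419) = 653.5338 / 337.2942 = 1.93758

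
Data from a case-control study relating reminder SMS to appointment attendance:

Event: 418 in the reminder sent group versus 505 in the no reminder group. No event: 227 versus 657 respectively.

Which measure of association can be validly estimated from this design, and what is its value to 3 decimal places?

2.396

From the description: a = 418, b = 227, c = 505, d = 657.
This is a case-control study: participants were sampled on outcome status, so risks in the source population cannot be estimated directly — relative risk is not valid here. The odds ratio is the appropriate measure.
OR = (a·d)/(b·c) = (418 × 657) / (227 × 505) = 274626 / 114635 = 2.39566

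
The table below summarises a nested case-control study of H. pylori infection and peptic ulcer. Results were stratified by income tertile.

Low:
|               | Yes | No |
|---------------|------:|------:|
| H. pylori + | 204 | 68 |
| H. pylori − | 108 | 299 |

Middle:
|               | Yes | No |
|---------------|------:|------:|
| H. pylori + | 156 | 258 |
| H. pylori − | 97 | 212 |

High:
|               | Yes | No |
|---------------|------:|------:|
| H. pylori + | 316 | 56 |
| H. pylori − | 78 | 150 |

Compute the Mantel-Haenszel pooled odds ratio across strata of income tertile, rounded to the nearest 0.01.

OR_MH = Σ(aᵢdᵢ/nᵢ) / Σ(bᵢcᵢ/nᵢ), where nᵢ is the stratum total.
Stratum 1 (Low): n = 679; a·d/n = 204·299/679 = 89.8321; b·c/n = 68·108/679 = 10.8159
Stratum 2 (Middle): n = 723; a·d/n = 156·212/723 = 45.7427; b·c/n = 258·97/723 = 34.6141
Stratum 3 (High): n = 600; a·d/n = 316·150/600 = 79.0000; b·c/n = 56·78/600 = 7.2800
OR_MH = (89.8321 + 45.7427 + 79.0000) / (10.8159 + 34.6141 + 7.2800) = 214.5748 / 52.7100 = 4.07086

4.07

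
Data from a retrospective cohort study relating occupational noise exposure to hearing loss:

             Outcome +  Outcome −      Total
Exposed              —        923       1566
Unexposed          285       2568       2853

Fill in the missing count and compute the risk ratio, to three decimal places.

The missing cell is in the exposed row: 1566 − 923 = 643.
So a = 643, b = 923, c = 285, d = 2568.
RR = [a/(a+b)] / [c/(c+d)] = (643/1566) / (285/2853) = 0.41060/0.09989 = 4.11032

4.110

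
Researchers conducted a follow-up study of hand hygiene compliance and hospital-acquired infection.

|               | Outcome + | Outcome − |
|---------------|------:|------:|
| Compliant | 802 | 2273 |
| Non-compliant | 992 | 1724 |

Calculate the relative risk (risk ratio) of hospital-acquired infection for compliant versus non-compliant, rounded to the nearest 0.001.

0.714

Cells: a = 802, b = 2273, c = 992, d = 1724.
Risk in exposed = 802/3075 = 0.26081; risk in unexposed = 992/2716 = 0.36524.
RR = 0.26081 / 0.36524 = 0.71408
The risk is 29% lower among the exposed than among the unexposed.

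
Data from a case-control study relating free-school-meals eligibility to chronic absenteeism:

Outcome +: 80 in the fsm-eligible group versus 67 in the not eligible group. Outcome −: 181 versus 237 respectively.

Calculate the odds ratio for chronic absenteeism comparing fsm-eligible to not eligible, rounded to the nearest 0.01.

From the description: a = 80, b = 181, c = 67, d = 237.
OR = (a·d)/(b·c) = (80 × 237) / (181 × 67) = 18960 / 12127 = 1.56345
The odds of chronic absenteeism are about 1.56 times as high in the fsm-eligible group.

1.56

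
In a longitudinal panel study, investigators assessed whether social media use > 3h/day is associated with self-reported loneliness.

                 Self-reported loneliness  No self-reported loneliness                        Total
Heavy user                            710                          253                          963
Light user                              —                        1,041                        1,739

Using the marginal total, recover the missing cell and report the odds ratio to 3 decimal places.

4.185

The missing cell is in the unexposed row: 1739 − 1041 = 698.
So a = 710, b = 253, c = 698, d = 1041.
OR = (a·d)/(b·c) = (710 × 1041) / (253 × 698) = 739110 / 176594 = 4.18536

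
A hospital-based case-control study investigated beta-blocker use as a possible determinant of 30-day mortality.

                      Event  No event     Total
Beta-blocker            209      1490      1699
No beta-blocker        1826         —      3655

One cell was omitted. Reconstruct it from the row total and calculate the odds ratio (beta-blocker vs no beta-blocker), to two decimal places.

The missing cell is in the unexposed row: 3655 − 1826 = 1829.
So a = 209, b = 1490, c = 1826, d = 1829.
OR = (a·d)/(b·c) = (209 × 1829) / (1490 × 1826) = 382261 / 2720740 = 0.14050

0.14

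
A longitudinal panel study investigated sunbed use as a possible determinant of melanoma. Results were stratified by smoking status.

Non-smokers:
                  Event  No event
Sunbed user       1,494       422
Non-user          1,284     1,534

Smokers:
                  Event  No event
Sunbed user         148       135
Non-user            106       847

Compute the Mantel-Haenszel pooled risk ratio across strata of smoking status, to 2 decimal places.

1.84

RR_MH = Σ(aᵢ·n₀ᵢ/nᵢ) / Σ(cᵢ·n₁ᵢ/nᵢ), with n₁ᵢ = aᵢ+bᵢ (exposed), n₀ᵢ = cᵢ+dᵢ (unexposed), nᵢ = n₁ᵢ+n₀ᵢ.
Stratum 1 (Non-smokers): n₁ = 1916, n₀ = 2818, n = 4734; a·n₀/n = 1494·2818/4734 = 889.3308; c·n₁/n = 1284·1916/4734 = 519.6755
Stratum 2 (Smokers): n₁ = 283, n₀ = 953, n = 1236; a·n₀/n = 148·953/1236 = 114.1133; c·n₁/n = 106·283/1236 = 24.2702
RR_MH = (889.3308 + 114.1133) / (519.6755 + 24.2702) = 1003.4441 / 543.9458 = 1.84475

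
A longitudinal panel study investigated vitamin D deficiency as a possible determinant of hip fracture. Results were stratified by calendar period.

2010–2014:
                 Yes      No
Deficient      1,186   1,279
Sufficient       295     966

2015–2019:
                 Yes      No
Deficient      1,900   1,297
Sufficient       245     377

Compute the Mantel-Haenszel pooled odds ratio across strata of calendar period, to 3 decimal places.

2.684

OR_MH = Σ(aᵢdᵢ/nᵢ) / Σ(bᵢcᵢ/nᵢ), where nᵢ is the stratum total.
Stratum 1 (2010–2014): n = 3726; a·d/n = 1186·966/3726 = 307.4815; b·c/n = 1279·295/3726 = 101.2627
Stratum 2 (2015–2019): n = 3819; a·d/n = 1900·377/3819 = 187.5622; b·c/n = 1297·245/3819 = 83.2063
OR_MH = (307.4815 + 187.5622) / (101.2627 + 83.2063) = 495.0437 / 184.4691 = 2.68361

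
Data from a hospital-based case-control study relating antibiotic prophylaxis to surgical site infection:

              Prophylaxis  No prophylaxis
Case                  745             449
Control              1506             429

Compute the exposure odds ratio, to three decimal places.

0.473

Reading the table with exposure as columns: a = 745 (Prophylaxis, case), b = 1506 (Prophylaxis, non-case), c = 449 (No prophylaxis, case), d = 429.
OR = (a·d)/(b·c) = (745 × 429) / (1506 × 449) = 319605 / 676194 = 0.47265
Exposure is associated with lower odds of surgical site infection (OR = 0.47 < 1).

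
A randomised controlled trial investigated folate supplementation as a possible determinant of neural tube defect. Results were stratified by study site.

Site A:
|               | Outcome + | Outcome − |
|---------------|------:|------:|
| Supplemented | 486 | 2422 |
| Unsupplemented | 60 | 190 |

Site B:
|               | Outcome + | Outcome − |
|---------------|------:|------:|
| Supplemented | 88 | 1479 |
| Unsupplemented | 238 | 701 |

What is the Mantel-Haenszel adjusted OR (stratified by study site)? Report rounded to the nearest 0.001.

OR_MH = Σ(aᵢdᵢ/nᵢ) / Σ(bᵢcᵢ/nᵢ), where nᵢ is the stratum total.
Stratum 1 (Site A): n = 3158; a·d/n = 486·190/3158 = 29.2400; b·c/n = 2422·60/3158 = 46.0165
Stratum 2 (Site B): n = 2506; a·d/n = 88·701/2506 = 24.6161; b·c/n = 1479·238/2506 = 140.4637
OR_MH = (29.2400 + 24.6161) / (46.0165 + 140.4637) = 53.8561 / 186.4802 = 0.28880

0.289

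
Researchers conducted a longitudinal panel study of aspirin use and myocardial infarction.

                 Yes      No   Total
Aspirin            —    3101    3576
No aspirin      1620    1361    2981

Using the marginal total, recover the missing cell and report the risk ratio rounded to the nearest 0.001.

The missing cell is in the exposed row: 3576 − 3101 = 475.
So a = 475, b = 3101, c = 1620, d = 1361.
RR = [a/(a+b)] / [c/(c+d)] = (475/3576) / (1620/2981) = 0.13283/0.54344 = 0.24442

0.244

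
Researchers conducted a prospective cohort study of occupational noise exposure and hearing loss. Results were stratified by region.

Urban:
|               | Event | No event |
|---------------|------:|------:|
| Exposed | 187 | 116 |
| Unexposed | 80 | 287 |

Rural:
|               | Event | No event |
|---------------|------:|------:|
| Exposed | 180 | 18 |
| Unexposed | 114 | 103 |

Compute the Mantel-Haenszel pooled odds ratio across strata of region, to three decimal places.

6.639

OR_MH = Σ(aᵢdᵢ/nᵢ) / Σ(bᵢcᵢ/nᵢ), where nᵢ is the stratum total.
Stratum 1 (Urban): n = 670; a·d/n = 187·287/670 = 80.1030; b·c/n = 116·80/670 = 13.8507
Stratum 2 (Rural): n = 415; a·d/n = 180·103/415 = 44.6747; b·c/n = 18·114/415 = 4.9446
OR_MH = (80.1030 + 44.6747) / (13.8507 + 4.9446) = 124.7777 / 18.7953 = 6.63876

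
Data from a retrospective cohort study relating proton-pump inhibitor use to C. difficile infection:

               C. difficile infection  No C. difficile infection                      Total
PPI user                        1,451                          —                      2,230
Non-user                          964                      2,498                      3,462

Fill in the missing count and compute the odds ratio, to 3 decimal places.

4.827

The missing cell is in the exposed row: 2230 − 1451 = 779.
So a = 1451, b = 779, c = 964, d = 2498.
OR = (a·d)/(b·c) = (1451 × 2498) / (779 × 964) = 3624598 / 750956 = 4.82664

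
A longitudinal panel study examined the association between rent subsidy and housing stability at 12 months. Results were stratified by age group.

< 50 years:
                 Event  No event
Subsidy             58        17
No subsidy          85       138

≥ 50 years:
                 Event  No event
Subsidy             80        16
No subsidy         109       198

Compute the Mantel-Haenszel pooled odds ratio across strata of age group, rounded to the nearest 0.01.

OR_MH = Σ(aᵢdᵢ/nᵢ) / Σ(bᵢcᵢ/nᵢ), where nᵢ is the stratum total.
Stratum 1 (< 50 years): n = 298; a·d/n = 58·138/298 = 26.8591; b·c/n = 17·85/298 = 4.8490
Stratum 2 (≥ 50 years): n = 403; a·d/n = 80·198/403 = 39.3052; b·c/n = 16·109/403 = 4.3275
OR_MH = (26.8591 + 39.3052) / (4.8490 + 4.3275) = 66.1643 / 9.1765 = 7.21016

7.21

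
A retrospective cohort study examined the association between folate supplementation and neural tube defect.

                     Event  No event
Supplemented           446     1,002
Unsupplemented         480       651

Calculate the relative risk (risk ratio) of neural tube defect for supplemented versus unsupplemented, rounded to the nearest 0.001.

0.726

Cells: a = 446, b = 1002, c = 480, d = 651.
Risk in exposed = 446/1448 = 0.30801; risk in unexposed = 480/1131 = 0.42440.
RR = 0.30801 / 0.42440 = 0.72575
The risk is 27% lower among the exposed than among the unexposed.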